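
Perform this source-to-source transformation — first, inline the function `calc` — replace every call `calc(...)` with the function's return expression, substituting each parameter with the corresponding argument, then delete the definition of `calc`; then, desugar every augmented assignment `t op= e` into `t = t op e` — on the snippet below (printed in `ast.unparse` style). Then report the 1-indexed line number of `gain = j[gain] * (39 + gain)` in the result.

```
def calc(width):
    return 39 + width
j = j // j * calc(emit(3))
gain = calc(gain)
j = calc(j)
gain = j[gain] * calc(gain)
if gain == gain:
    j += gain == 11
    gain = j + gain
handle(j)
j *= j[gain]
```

Transformed code:
j = j // j * (39 + emit(3))
gain = 39 + gain
j = 39 + j
gain = j[gain] * (39 + gain)
if gain == gain:
    j = j + (gain == 11)
    gain = j + gain
handle(j)
j = j * j[gain]

4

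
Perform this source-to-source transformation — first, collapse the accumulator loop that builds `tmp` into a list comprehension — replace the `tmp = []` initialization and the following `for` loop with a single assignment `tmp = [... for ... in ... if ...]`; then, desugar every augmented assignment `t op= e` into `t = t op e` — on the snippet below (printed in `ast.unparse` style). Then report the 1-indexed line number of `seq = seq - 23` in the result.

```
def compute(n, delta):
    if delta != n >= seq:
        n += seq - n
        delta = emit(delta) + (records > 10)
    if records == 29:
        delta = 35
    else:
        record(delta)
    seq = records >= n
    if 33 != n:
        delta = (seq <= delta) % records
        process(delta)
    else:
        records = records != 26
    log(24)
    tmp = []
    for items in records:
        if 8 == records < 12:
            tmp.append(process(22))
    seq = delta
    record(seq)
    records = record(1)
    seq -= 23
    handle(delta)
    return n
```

20

Transformed code:
def compute(n, delta):
    if delta != n >= seq:
        n = n + (seq - n)
        delta = emit(delta) + (records > 10)
    if records == 29:
        delta = 35
    else:
        record(delta)
    seq = records >= n
    if 33 != n:
        delta = (seq <= delta) % records
        process(delta)
    else:
        records = records != 26
    log(24)
    tmp = [process(22) for items in records if 8 == records < 12]
    seq = delta
    record(seq)
    records = record(1)
    seq = seq - 23
    handle(delta)
    return n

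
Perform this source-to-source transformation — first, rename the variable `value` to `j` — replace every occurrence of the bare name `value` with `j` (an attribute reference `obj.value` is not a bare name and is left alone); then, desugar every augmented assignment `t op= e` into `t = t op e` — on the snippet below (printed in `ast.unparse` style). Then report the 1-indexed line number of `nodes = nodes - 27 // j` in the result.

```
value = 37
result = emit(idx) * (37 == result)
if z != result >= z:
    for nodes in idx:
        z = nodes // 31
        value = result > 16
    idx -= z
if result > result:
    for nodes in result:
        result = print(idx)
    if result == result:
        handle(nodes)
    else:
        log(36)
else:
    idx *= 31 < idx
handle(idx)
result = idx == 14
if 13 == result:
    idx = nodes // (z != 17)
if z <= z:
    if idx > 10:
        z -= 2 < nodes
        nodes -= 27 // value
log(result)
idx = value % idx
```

24

Transformed code:
j = 37
result = emit(idx) * (37 == result)
if z != result >= z:
    for nodes in idx:
        z = nodes // 31
        j = result > 16
    idx = idx - z
if result > result:
    for nodes in result:
        result = print(idx)
    if result == result:
        handle(nodes)
    else:
        log(36)
else:
    idx = idx * (31 < idx)
handle(idx)
result = idx == 14
if 13 == result:
    idx = nodes // (z != 17)
if z <= z:
    if idx > 10:
        z = z - (2 < nodes)
        nodes = nodes - 27 // j
log(result)
idx = j % idx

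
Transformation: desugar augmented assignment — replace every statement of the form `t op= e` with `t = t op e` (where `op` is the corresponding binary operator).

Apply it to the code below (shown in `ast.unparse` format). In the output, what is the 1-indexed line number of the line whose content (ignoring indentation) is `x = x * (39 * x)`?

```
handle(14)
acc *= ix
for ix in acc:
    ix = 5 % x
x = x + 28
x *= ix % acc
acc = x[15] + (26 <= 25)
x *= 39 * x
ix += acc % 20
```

8

Transformed code:
handle(14)
acc = acc * ix
for ix in acc:
    ix = 5 % x
x = x + 28
x = x * (ix % acc)
acc = x[15] + (26 <= 25)
x = x * (39 * x)
ix = ix + acc % 20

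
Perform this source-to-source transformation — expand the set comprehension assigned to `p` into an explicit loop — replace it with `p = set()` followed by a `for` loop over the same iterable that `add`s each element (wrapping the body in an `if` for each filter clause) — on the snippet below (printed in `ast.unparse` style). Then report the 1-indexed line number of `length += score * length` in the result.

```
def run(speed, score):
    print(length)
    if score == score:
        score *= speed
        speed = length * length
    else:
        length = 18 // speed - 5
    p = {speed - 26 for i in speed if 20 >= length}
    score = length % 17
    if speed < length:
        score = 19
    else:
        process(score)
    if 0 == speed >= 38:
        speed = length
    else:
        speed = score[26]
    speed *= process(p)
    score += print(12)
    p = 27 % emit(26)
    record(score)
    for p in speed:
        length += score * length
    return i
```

Transformed code:
def run(speed, score):
    print(length)
    if score == score:
        score *= speed
        speed = length * length
    else:
        length = 18 // speed - 5
    p = set()
    for i in speed:
        if 20 >= length:
            p.add(speed - 26)
    score = length % 17
    if speed < length:
        score = 19
    else:
        process(score)
    if 0 == speed >= 38:
        speed = length
    else:
        speed = score[26]
    speed *= process(p)
    score += print(12)
    p = 27 % emit(26)
    record(score)
    for p in speed:
        length += score * length
    return i

26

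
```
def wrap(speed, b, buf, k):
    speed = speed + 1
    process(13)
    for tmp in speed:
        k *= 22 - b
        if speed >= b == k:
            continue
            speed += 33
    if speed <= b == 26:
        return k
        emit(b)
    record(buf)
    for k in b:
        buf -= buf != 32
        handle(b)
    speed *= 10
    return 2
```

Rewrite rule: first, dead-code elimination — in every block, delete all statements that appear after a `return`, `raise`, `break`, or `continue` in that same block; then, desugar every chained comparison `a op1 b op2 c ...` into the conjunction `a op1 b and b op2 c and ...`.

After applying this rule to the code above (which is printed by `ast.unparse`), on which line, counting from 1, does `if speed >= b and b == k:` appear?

6

Transformed code:
def wrap(speed, b, buf, k):
    speed = speed + 1
    process(13)
    for tmp in speed:
        k *= 22 - b
        if speed >= b and b == k:
            continue
    if speed <= b and b == 26:
        return k
    record(buf)
    for k in b:
        buf -= buf != 32
        handle(b)
    speed *= 10
    return 2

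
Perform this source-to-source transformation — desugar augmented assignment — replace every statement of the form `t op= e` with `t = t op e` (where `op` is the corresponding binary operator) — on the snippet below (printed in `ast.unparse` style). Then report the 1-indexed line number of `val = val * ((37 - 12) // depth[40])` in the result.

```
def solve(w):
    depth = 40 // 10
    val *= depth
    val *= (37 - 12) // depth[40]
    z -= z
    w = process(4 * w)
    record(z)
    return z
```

Transformed code:
def solve(w):
    depth = 40 // 10
    val = val * depth
    val = val * ((37 - 12) // depth[40])
    z = z - z
    w = process(4 * w)
    record(z)
    return z

4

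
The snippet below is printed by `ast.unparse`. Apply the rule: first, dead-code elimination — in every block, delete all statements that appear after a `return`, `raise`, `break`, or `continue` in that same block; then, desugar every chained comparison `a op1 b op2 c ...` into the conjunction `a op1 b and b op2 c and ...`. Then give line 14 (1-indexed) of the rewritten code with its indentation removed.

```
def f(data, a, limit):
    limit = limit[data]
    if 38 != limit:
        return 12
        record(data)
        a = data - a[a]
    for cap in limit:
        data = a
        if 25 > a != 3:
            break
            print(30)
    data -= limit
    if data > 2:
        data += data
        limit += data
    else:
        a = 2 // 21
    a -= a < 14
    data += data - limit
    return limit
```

a = 2 // 21

Transformed code:
def f(data, a, limit):
    limit = limit[data]
    if 38 != limit:
        return 12
    for cap in limit:
        data = a
        if 25 > a and a != 3:
            break
    data -= limit
    if data > 2:
        data += data
        limit += data
    else:
        a = 2 // 21
    a -= a < 14
    data += data - limit
    return limit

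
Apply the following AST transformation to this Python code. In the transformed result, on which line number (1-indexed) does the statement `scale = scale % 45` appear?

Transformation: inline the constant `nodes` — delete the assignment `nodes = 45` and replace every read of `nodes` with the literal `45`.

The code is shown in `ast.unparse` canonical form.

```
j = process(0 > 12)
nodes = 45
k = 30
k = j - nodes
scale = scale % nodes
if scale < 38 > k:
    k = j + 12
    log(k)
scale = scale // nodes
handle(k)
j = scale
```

4

Transformed code:
j = process(0 > 12)
k = 30
k = j - 45
scale = scale % 45
if scale < 38 > k:
    k = j + 12
    log(k)
scale = scale // 45
handle(k)
j = scale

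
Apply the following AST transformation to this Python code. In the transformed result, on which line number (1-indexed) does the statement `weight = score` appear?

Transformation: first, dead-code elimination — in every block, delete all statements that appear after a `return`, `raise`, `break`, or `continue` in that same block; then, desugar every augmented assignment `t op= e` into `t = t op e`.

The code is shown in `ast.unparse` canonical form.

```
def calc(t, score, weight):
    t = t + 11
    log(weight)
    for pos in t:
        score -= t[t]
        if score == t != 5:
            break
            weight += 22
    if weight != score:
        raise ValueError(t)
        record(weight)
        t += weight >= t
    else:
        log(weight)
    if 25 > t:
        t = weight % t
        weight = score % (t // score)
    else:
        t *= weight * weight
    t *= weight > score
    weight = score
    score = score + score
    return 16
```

18

Transformed code:
def calc(t, score, weight):
    t = t + 11
    log(weight)
    for pos in t:
        score = score - t[t]
        if score == t != 5:
            break
    if weight != score:
        raise ValueError(t)
    else:
        log(weight)
    if 25 > t:
        t = weight % t
        weight = score % (t // score)
    else:
        t = t * (weight * weight)
    t = t * (weight > score)
    weight = score
    score = score + score
    return 16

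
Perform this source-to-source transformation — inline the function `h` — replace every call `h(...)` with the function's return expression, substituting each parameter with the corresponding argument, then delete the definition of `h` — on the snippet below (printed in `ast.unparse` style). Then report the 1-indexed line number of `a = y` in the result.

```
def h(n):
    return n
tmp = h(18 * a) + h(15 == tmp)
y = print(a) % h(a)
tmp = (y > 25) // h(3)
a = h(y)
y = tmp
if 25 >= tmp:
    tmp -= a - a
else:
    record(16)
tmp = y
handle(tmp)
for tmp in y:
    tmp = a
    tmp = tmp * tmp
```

4

Transformed code:
tmp = 18 * a + (15 == tmp)
y = print(a) % a
tmp = (y > 25) // 3
a = y
y = tmp
if 25 >= tmp:
    tmp -= a - a
else:
    record(16)
tmp = y
handle(tmp)
for tmp in y:
    tmp = a
    tmp = tmp * tmp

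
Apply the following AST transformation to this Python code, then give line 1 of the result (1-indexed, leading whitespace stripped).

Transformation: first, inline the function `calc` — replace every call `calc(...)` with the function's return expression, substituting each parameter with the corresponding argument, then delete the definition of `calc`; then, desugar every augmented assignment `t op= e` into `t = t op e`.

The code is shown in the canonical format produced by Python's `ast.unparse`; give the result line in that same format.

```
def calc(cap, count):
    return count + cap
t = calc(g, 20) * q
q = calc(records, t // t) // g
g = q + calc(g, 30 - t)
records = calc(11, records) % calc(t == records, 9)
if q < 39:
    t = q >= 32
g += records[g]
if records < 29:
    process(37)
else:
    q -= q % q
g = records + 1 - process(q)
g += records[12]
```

t = (20 + g) * q

Transformed code:
t = (20 + g) * q
q = (t // t + records) // g
g = q + (30 - t + g)
records = (records + 11) % (9 + (t == records))
if q < 39:
    t = q >= 32
g = g + records[g]
if records < 29:
    process(37)
else:
    q = q - q % q
g = records + 1 - process(q)
g = g + records[12]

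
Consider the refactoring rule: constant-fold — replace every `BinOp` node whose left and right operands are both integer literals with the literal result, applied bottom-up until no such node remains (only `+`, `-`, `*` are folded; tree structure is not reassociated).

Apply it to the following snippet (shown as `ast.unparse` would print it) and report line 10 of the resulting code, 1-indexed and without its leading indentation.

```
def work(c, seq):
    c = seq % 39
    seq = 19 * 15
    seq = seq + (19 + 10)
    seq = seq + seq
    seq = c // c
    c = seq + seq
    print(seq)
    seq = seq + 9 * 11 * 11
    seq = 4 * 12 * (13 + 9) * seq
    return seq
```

seq = 1056 * seq

Transformed code:
def work(c, seq):
    c = seq % 39
    seq = 285
    seq = seq + 29
    seq = seq + seq
    seq = c // c
    c = seq + seq
    print(seq)
    seq = seq + 1089
    seq = 1056 * seq
    return seq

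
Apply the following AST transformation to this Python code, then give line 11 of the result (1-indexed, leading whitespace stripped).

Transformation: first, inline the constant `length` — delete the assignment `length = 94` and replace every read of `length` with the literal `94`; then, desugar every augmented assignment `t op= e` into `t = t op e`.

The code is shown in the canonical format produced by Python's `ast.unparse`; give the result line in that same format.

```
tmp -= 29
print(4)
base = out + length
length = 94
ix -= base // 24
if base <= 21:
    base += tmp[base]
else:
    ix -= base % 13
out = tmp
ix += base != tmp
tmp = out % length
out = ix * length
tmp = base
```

tmp = out % 94

Transformed code:
tmp = tmp - 29
print(4)
base = out + 94
ix = ix - base // 24
if base <= 21:
    base = base + tmp[base]
else:
    ix = ix - base % 13
out = tmp
ix = ix + (base != tmp)
tmp = out % 94
out = ix * 94
tmp = base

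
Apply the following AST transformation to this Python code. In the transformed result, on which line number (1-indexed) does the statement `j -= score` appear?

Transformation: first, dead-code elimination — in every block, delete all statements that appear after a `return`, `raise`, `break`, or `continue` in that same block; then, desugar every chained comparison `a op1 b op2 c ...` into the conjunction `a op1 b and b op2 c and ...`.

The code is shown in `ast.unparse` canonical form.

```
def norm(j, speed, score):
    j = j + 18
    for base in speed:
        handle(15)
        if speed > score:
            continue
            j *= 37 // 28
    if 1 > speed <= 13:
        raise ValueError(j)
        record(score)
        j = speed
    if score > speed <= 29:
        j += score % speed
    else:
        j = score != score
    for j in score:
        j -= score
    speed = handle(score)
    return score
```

Transformed code:
def norm(j, speed, score):
    j = j + 18
    for base in speed:
        handle(15)
        if speed > score:
            continue
    if 1 > speed and speed <= 13:
        raise ValueError(j)
    if score > speed and speed <= 29:
        j += score % speed
    else:
        j = score != score
    for j in score:
        j -= score
    speed = handle(score)
    return score

14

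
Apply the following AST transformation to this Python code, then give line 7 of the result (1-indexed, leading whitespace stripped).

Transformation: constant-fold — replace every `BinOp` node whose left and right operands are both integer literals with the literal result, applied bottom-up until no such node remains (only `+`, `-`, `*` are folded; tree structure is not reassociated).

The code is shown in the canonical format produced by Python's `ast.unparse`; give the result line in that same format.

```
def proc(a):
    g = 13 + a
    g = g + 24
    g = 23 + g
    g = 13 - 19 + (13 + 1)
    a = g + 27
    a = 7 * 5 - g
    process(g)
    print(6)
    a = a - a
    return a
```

a = 35 - g

Transformed code:
def proc(a):
    g = 13 + a
    g = g + 24
    g = 23 + g
    g = 8
    a = g + 27
    a = 35 - g
    process(g)
    print(6)
    a = a - a
    return a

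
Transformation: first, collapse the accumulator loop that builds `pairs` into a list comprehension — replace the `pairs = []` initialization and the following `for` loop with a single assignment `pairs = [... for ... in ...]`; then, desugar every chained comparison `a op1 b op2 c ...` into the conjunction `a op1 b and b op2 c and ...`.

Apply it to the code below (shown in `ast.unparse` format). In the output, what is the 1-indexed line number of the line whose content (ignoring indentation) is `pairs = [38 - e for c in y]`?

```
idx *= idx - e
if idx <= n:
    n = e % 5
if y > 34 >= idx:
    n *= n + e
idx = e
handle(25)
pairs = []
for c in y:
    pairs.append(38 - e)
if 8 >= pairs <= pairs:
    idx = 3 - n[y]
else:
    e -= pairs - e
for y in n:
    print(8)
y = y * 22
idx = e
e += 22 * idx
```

8

Transformed code:
idx *= idx - e
if idx <= n:
    n = e % 5
if y > 34 and 34 >= idx:
    n *= n + e
idx = e
handle(25)
pairs = [38 - e for c in y]
if 8 >= pairs and pairs <= pairs:
    idx = 3 - n[y]
else:
    e -= pairs - e
for y in n:
    print(8)
y = y * 22
idx = e
e += 22 * idx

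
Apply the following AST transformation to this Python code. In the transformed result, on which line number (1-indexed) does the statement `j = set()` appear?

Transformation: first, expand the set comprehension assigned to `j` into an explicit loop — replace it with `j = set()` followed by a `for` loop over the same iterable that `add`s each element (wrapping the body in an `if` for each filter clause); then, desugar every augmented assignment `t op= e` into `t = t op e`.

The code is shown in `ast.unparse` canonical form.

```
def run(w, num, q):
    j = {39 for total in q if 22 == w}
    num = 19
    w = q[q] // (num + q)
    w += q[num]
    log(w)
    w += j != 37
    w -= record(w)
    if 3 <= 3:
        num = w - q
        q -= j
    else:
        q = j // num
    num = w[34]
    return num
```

2

Transformed code:
def run(w, num, q):
    j = set()
    for total in q:
        if 22 == w:
            j.add(39)
    num = 19
    w = q[q] // (num + q)
    w = w + q[num]
    log(w)
    w = w + (j != 37)
    w = w - record(w)
    if 3 <= 3:
        num = w - q
        q = q - j
    else:
        q = j // num
    num = w[34]
    return num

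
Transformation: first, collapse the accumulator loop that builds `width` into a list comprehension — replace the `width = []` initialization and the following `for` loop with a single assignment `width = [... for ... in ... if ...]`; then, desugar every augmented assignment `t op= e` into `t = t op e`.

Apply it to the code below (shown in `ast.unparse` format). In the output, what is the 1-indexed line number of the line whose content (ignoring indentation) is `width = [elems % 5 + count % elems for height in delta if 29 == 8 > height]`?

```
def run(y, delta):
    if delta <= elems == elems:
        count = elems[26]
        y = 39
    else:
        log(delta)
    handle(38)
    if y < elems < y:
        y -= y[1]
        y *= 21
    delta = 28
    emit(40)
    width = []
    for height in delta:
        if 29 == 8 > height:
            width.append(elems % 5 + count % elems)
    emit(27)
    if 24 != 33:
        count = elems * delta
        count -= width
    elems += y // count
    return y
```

13

Transformed code:
def run(y, delta):
    if delta <= elems == elems:
        count = elems[26]
        y = 39
    else:
        log(delta)
    handle(38)
    if y < elems < y:
        y = y - y[1]
        y = y * 21
    delta = 28
    emit(40)
    width = [elems % 5 + count % elems for height in delta if 29 == 8 > height]
    emit(27)
    if 24 != 33:
        count = elems * delta
        count = count - width
    elems = elems + y // count
    return y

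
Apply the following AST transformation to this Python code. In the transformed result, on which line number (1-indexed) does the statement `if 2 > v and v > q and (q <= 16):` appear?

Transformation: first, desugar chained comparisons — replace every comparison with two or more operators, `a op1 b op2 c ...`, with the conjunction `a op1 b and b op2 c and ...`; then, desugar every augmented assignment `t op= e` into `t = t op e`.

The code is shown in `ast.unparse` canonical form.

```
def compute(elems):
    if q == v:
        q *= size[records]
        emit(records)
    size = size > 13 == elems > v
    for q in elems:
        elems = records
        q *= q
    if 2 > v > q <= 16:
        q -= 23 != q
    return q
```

Transformed code:
def compute(elems):
    if q == v:
        q = q * size[records]
        emit(records)
    size = size > 13 and 13 == elems and (elems > v)
    for q in elems:
        elems = records
        q = q * q
    if 2 > v and v > q and (q <= 16):
        q = q - (23 != q)
    return q

9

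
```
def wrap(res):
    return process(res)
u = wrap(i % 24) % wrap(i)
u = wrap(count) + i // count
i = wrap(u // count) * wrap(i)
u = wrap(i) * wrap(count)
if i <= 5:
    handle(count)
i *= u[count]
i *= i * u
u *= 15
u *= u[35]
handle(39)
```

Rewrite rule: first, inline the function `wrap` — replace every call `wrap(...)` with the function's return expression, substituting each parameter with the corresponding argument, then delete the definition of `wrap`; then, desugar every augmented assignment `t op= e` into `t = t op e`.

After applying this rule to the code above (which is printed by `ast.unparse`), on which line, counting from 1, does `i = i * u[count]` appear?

7

Transformed code:
u = process(i % 24) % process(i)
u = process(count) + i // count
i = process(u // count) * process(i)
u = process(i) * process(count)
if i <= 5:
    handle(count)
i = i * u[count]
i = i * (i * u)
u = u * 15
u = u * u[35]
handle(39)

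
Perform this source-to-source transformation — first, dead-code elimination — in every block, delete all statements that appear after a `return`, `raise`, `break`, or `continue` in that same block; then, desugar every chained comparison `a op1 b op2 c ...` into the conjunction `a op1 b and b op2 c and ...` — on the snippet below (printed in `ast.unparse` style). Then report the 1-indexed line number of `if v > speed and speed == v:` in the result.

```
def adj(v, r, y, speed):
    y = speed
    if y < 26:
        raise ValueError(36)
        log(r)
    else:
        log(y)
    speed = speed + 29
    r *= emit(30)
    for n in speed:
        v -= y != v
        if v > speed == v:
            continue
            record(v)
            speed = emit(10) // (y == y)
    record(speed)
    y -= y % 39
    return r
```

11

Transformed code:
def adj(v, r, y, speed):
    y = speed
    if y < 26:
        raise ValueError(36)
    else:
        log(y)
    speed = speed + 29
    r *= emit(30)
    for n in speed:
        v -= y != v
        if v > speed and speed == v:
            continue
    record(speed)
    y -= y % 39
    return r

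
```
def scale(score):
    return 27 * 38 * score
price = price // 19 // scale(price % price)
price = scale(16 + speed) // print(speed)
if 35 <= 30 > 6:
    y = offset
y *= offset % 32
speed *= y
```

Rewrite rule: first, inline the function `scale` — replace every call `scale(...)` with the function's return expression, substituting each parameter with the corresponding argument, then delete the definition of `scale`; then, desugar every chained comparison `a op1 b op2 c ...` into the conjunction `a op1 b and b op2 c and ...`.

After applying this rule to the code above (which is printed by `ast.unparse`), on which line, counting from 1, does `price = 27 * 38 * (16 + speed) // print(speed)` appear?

Transformed code:
price = price // 19 // (27 * 38 * (price % price))
price = 27 * 38 * (16 + speed) // print(speed)
if 35 <= 30 and 30 > 6:
    y = offset
y *= offset % 32
speed *= y

2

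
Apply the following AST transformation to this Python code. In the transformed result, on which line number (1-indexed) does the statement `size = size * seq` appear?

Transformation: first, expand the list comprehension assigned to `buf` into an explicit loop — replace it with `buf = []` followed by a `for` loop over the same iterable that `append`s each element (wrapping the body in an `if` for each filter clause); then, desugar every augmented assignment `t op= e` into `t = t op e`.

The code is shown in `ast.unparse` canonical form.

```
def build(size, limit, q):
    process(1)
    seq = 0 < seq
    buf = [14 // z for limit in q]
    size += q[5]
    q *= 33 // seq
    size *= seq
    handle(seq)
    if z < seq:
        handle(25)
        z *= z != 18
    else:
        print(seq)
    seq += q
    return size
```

9

Transformed code:
def build(size, limit, q):
    process(1)
    seq = 0 < seq
    buf = []
    for limit in q:
        buf.append(14 // z)
    size = size + q[5]
    q = q * (33 // seq)
    size = size * seq
    handle(seq)
    if z < seq:
        handle(25)
        z = z * (z != 18)
    else:
        print(seq)
    seq = seq + q
    return size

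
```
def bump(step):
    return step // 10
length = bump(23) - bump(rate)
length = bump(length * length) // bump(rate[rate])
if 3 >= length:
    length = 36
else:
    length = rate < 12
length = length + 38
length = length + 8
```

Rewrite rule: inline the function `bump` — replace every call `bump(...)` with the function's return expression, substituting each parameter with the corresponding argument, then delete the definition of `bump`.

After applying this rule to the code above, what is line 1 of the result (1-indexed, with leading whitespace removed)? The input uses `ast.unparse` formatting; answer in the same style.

Transformed code:
length = 23 // 10 - rate // 10
length = length * length // 10 // (rate[rate] // 10)
if 3 >= length:
    length = 36
else:
    length = rate < 12
length = length + 38
length = length + 8

length = 23 // 10 - rate // 10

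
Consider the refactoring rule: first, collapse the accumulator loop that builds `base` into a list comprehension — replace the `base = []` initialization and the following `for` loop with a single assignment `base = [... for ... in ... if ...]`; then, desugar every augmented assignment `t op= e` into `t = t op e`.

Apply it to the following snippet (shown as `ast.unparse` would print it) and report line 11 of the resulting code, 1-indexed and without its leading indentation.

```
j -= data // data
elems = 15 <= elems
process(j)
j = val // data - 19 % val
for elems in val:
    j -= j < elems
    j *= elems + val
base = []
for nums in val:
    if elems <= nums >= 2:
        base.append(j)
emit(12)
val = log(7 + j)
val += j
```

Transformed code:
j = j - data // data
elems = 15 <= elems
process(j)
j = val // data - 19 % val
for elems in val:
    j = j - (j < elems)
    j = j * (elems + val)
base = [j for nums in val if elems <= nums >= 2]
emit(12)
val = log(7 + j)
val = val + j

val = val + j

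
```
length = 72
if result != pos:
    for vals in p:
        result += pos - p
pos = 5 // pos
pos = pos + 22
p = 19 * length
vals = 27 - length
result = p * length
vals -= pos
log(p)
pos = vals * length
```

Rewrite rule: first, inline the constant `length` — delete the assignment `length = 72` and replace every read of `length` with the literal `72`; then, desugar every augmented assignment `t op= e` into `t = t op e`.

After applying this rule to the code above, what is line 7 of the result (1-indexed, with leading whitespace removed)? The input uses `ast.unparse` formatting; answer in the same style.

Transformed code:
if result != pos:
    for vals in p:
        result = result + (pos - p)
pos = 5 // pos
pos = pos + 22
p = 19 * 72
vals = 27 - 72
result = p * 72
vals = vals - pos
log(p)
pos = vals * 72

vals = 27 - 72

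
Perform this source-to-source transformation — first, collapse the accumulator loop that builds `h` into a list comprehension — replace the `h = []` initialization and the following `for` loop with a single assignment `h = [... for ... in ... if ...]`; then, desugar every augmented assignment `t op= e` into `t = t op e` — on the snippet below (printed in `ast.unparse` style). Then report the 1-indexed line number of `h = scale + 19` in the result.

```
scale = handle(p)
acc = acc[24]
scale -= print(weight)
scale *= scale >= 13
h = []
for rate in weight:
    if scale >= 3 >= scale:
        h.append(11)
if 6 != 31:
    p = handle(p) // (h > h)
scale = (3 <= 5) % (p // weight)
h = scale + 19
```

Transformed code:
scale = handle(p)
acc = acc[24]
scale = scale - print(weight)
scale = scale * (scale >= 13)
h = [11 for rate in weight if scale >= 3 >= scale]
if 6 != 31:
    p = handle(p) // (h > h)
scale = (3 <= 5) % (p // weight)
h = scale + 19

9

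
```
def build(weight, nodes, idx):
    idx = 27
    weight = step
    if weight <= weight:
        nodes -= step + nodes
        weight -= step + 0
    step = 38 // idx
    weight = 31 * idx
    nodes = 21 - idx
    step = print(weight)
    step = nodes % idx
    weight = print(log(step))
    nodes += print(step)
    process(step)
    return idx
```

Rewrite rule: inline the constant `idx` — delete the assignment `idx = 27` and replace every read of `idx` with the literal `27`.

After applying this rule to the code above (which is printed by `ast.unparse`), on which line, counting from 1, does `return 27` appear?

Transformed code:
def build(weight, nodes, idx):
    weight = step
    if weight <= weight:
        nodes -= step + nodes
        weight -= step + 0
    step = 38 // 27
    weight = 31 * 27
    nodes = 21 - 27
    step = print(weight)
    step = nodes % 27
    weight = print(log(step))
    nodes += print(step)
    process(step)
    return 27

14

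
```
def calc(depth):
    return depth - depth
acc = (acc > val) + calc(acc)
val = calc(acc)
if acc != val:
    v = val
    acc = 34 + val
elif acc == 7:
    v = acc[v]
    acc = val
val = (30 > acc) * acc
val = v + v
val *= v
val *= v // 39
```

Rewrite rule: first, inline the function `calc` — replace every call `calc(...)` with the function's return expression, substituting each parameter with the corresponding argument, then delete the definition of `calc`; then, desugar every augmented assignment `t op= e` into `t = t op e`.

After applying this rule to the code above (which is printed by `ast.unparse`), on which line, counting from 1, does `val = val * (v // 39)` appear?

12

Transformed code:
acc = (acc > val) + (acc - acc)
val = acc - acc
if acc != val:
    v = val
    acc = 34 + val
elif acc == 7:
    v = acc[v]
    acc = val
val = (30 > acc) * acc
val = v + v
val = val * v
val = val * (v // 39)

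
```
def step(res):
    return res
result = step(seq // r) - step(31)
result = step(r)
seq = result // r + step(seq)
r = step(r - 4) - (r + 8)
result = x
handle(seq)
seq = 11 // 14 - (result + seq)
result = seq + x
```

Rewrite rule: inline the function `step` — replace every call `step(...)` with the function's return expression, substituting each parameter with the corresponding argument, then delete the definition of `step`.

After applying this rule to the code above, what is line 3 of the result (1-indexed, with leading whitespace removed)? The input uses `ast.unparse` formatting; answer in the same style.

seq = result // r + seq

Transformed code:
result = seq // r - 31
result = r
seq = result // r + seq
r = r - 4 - (r + 8)
result = x
handle(seq)
seq = 11 // 14 - (result + seq)
result = seq + x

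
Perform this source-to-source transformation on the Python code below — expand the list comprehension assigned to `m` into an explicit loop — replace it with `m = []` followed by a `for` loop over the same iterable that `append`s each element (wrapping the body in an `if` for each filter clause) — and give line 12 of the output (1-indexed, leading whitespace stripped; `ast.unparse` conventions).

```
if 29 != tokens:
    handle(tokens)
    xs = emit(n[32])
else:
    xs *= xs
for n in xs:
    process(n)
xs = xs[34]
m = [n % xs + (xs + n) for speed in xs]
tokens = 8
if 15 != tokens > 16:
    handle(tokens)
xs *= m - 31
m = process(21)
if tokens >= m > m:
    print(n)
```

Transformed code:
if 29 != tokens:
    handle(tokens)
    xs = emit(n[32])
else:
    xs *= xs
for n in xs:
    process(n)
xs = xs[34]
m = []
for speed in xs:
    m.append(n % xs + (xs + n))
tokens = 8
if 15 != tokens > 16:
    handle(tokens)
xs *= m - 31
m = process(21)
if tokens >= m > m:
    print(n)

tokens = 8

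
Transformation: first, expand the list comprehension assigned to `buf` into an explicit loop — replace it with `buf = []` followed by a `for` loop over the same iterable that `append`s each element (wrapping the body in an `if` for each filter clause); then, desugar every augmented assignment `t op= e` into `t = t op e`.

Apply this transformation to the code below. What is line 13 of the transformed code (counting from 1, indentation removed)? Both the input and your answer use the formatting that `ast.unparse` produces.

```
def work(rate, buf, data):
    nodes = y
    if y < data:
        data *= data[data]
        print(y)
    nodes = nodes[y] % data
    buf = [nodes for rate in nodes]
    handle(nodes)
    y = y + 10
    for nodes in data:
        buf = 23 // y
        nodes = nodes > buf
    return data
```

buf = 23 // y

Transformed code:
def work(rate, buf, data):
    nodes = y
    if y < data:
        data = data * data[data]
        print(y)
    nodes = nodes[y] % data
    buf = []
    for rate in nodes:
        buf.append(nodes)
    handle(nodes)
    y = y + 10
    for nodes in data:
        buf = 23 // y
        nodes = nodes > buf
    return data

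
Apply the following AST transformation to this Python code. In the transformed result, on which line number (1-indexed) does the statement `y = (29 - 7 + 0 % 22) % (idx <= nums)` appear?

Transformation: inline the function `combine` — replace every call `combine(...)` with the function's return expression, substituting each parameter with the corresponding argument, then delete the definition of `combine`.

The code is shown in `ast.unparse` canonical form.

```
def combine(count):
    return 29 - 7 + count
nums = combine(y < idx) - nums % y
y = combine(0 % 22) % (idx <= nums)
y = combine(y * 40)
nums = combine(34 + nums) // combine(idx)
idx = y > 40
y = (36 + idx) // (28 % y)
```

Transformed code:
nums = 29 - 7 + (y < idx) - nums % y
y = (29 - 7 + 0 % 22) % (idx <= nums)
y = 29 - 7 + y * 40
nums = (29 - 7 + (34 + nums)) // (29 - 7 + idx)
idx = y > 40
y = (36 + idx) // (28 % y)

2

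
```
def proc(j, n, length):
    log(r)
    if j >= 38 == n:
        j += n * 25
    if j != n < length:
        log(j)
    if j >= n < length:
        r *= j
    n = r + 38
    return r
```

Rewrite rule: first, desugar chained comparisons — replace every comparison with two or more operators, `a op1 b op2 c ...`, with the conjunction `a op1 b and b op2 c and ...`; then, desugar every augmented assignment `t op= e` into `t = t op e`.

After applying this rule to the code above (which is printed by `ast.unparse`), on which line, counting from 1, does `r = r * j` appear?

Transformed code:
def proc(j, n, length):
    log(r)
    if j >= 38 and 38 == n:
        j = j + n * 25
    if j != n and n < length:
        log(j)
    if j >= n and n < length:
        r = r * j
    n = r + 38
    return r

8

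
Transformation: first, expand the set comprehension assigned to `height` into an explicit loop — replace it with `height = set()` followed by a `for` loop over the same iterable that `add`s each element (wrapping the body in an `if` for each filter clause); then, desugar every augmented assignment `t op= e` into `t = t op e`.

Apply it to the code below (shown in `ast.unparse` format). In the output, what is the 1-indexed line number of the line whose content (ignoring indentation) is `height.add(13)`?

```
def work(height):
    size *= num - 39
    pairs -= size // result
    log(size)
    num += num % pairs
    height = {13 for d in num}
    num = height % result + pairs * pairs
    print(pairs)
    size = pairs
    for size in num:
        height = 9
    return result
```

8

Transformed code:
def work(height):
    size = size * (num - 39)
    pairs = pairs - size // result
    log(size)
    num = num + num % pairs
    height = set()
    for d in num:
        height.add(13)
    num = height % result + pairs * pairs
    print(pairs)
    size = pairs
    for size in num:
        height = 9
    return result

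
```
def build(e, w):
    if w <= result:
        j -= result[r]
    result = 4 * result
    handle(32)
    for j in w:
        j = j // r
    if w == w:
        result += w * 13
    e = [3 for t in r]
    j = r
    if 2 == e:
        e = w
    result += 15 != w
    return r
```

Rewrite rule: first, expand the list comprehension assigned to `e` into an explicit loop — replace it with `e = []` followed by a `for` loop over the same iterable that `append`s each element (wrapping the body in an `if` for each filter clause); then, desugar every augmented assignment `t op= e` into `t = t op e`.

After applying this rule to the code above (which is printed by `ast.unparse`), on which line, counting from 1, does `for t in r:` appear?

Transformed code:
def build(e, w):
    if w <= result:
        j = j - result[r]
    result = 4 * result
    handle(32)
    for j in w:
        j = j // r
    if w == w:
        result = result + w * 13
    e = []
    for t in r:
        e.append(3)
    j = r
    if 2 == e:
        e = w
    result = result + (15 != w)
    return r

11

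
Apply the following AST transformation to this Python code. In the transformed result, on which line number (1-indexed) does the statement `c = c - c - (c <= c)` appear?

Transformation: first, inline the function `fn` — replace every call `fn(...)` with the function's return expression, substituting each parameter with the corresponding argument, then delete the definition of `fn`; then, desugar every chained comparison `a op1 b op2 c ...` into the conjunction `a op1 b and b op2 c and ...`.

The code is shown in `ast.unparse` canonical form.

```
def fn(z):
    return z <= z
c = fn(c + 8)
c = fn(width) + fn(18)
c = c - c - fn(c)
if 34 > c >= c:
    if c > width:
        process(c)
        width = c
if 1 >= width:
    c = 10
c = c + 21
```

3

Transformed code:
c = c + 8 <= c + 8
c = (width <= width) + (18 <= 18)
c = c - c - (c <= c)
if 34 > c and c >= c:
    if c > width:
        process(c)
        width = c
if 1 >= width:
    c = 10
c = c + 21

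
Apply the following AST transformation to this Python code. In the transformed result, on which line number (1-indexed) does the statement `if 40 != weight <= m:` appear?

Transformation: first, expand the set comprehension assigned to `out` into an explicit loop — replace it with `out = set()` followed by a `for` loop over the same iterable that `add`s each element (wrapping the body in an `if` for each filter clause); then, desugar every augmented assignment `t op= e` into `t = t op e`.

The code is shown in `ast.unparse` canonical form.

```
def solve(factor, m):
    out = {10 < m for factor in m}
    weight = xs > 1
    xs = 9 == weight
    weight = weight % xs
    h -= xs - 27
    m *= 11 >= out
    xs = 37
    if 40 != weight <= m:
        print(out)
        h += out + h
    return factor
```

11

Transformed code:
def solve(factor, m):
    out = set()
    for factor in m:
        out.add(10 < m)
    weight = xs > 1
    xs = 9 == weight
    weight = weight % xs
    h = h - (xs - 27)
    m = m * (11 >= out)
    xs = 37
    if 40 != weight <= m:
        print(out)
        h = h + (out + h)
    return factor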